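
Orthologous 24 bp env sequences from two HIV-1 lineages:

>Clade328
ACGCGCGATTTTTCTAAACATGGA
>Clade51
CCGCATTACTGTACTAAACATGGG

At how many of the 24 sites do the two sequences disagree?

Differing sites — 1:A/C; 5:G/A; 6:C/T; 7:G/T; 9:T/C; 11:T/G; 13:T/A; 24:A/G.
That gives 8 mismatches out of 24 aligned sites, so the Hamming distance is 8.

8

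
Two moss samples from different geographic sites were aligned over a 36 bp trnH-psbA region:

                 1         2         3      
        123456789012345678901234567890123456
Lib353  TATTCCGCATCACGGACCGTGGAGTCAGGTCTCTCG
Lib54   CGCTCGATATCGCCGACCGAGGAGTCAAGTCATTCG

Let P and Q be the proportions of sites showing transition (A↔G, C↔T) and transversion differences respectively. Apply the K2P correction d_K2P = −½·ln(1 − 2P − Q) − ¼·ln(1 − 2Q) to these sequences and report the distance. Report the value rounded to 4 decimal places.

Differing sites — 1:T/C (Ti); 2:A/G (Ti); 3:T/C (Ti); 6:C/G (Tv); 7:G/A (Ti); 8:C/T (Ti); 12:A/G (Ti); 14:G/C (Tv); 20:T/A (Tv); 28:G/A (Ti); 32:T/A (Tv); 33:C/T (Ti).
Of the 12 differences, 8 transitions and 4 transversions over 36 sites: P = 8/36 = 0.222222, Q = 4/36 = 0.111111.
d = −0.5·ln(0.444445) − 0.25·ln(0.777778) = −0.5·(-0.810929) − 0.25·(-0.251314) = 0.4683.

0.4683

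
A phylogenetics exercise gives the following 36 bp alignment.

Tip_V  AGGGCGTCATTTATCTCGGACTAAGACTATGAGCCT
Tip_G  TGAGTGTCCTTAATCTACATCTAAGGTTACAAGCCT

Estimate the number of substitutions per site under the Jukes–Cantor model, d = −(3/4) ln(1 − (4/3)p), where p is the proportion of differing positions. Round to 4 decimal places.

Differing sites — 1:A/T; 3:G/A; 5:C/T; 9:A/C; 12:T/A; 17:C/A; 18:G/C; 19:G/A; 20:A/T; 26:A/G; 27:C/T; 30:T/C; 31:G/A.
p = 13/36 = 0.361111.
d = −0.75 · ln(1 − (4/3)·0.361111) = −0.75 · ln(0.518519) = −0.75 · (-0.656779) = 0.4926.

0.4926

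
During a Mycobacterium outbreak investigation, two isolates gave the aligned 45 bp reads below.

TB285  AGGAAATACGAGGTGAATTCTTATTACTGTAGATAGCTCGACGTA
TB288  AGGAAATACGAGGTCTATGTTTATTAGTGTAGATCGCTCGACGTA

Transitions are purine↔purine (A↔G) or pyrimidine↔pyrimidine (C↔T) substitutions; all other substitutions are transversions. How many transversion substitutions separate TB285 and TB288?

5

The sequences differ at positions 15 (G/C, transversion), 16 (A/T, transversion), 19 (T/G, transversion), 20 (C/T, transition), 27 (C/G, transversion), 35 (A/C, transversion).
Of the 6 differences, 1 transition and 5 transversions, so the answer is 5.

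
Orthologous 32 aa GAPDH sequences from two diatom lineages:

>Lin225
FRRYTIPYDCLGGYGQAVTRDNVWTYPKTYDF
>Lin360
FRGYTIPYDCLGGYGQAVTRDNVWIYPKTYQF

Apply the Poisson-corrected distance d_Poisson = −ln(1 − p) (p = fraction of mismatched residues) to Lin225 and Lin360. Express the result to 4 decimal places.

The sequences differ at positions 3 (R/G), 25 (T/I), 31 (D/Q).
p = 3/32 = 0.093750.
d = −ln(1 − 0.093750) = −ln(0.906250) = 0.0984.

0.0984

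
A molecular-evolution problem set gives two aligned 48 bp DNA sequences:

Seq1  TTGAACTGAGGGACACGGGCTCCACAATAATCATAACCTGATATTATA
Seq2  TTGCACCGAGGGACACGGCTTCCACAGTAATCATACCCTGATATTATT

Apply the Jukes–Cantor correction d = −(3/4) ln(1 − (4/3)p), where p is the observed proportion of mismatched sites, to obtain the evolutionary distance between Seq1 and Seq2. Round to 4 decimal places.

The sequences differ at positions 4 (A/C), 7 (T/C), 19 (G/C), 20 (C/T), 27 (A/G), 36 (A/C), 48 (A/T).
p = 7/48 = 0.145833.
d = −0.75 · ln(1 − (4/3)·0.145833) = −0.75 · ln(0.805556) = −0.75 · (-0.216223) = 0.1622.

0.1622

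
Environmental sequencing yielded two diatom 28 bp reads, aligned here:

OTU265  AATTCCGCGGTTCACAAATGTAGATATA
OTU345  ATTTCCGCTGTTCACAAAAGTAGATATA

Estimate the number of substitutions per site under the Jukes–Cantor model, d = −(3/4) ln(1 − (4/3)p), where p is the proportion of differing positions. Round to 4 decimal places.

0.1156

The sequences differ at positions 2 (A/T), 9 (G/T), 19 (T/A).
p = 3/28 = 0.107143.
d = −0.75 · ln(1 − (4/3)·0.107143) = −0.75 · ln(0.857143) = −0.75 · (-0.154151) = 0.1156.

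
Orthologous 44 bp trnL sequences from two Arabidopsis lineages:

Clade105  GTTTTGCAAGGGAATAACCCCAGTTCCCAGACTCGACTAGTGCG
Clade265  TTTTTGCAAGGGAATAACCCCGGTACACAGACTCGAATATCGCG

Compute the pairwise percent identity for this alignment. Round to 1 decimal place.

84.1%

The sequences differ at positions 1 (G/T), 22 (A/G), 25 (T/A), 27 (C/A), 37 (C/A), 40 (G/T), 41 (T/C).
37 of the 44 sites match, so the percent identity is 37/44 × 100 = 84.1%.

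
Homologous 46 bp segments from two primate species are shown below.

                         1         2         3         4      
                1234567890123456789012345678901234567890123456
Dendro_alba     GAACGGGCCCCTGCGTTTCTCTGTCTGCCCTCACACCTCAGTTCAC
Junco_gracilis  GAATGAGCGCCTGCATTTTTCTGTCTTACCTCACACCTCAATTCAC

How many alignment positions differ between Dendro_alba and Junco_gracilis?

8

Mismatches occur at site 4 (C→T), site 6 (G→A), site 9 (C→G), site 15 (G→A), site 19 (C→T), site 27 (G→T), site 28 (C→A), site 41 (G→A).
That gives 8 mismatches out of 46 aligned sites, so the Hamming distance is 8.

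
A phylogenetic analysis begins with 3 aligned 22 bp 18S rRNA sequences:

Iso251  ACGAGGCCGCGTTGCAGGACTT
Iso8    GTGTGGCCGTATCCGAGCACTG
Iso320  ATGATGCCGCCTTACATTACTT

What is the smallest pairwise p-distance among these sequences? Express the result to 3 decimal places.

Pairwise Hamming distances:
  Iso251 vs Iso8: 10
  Iso251 vs Iso320: 6
  Iso8 vs Iso320: 11
The smallest is 6 mismatches, between Iso251 and Iso320; p = 6/22 = 0.273.

0.273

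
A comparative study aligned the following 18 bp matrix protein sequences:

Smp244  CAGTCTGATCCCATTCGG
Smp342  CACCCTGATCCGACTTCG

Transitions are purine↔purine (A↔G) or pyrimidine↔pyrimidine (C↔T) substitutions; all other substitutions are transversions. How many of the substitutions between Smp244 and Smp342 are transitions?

The sequences differ at positions 3 (G/C, transversion), 4 (T/C, transition), 12 (C/G, transversion), 14 (T/C, transition), 16 (C/T, transition), 17 (G/C, transversion).
Of the 6 differences, 3 transitions and 3 transversions, so the answer is 3.

3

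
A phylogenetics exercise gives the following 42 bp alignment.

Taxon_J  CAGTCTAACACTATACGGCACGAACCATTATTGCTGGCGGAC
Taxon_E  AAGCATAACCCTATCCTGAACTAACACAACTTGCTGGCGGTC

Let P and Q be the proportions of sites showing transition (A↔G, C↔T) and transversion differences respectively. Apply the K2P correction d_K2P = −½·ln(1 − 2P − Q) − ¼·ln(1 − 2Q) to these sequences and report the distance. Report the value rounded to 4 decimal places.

Differing sites — 1:C/A (Tv); 4:T/C (Ti); 5:C/A (Tv); 10:A/C (Tv); 15:A/C (Tv); 17:G/T (Tv); 19:C/A (Tv); 22:G/T (Tv); 26:C/A (Tv); 27:A/C (Tv); 28:T/A (Tv); 29:T/A (Tv); 30:A/C (Tv); 41:A/T (Tv).
Of the 14 differences, 1 transition and 13 transversions over 42 sites: P = 1/42 = 0.023810, Q = 13/42 = 0.309524.
d = −0.5·ln(0.642856) − 0.25·ln(0.380952) = −0.5·(-0.441835) − 0.25·(-0.965082) = 0.4622.

0.4622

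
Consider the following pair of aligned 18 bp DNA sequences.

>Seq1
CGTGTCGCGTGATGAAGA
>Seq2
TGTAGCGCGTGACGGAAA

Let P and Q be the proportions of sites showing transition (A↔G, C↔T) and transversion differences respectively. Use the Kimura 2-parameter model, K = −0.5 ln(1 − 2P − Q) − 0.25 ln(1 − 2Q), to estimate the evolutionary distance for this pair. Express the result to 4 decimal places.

Mismatches occur at site 1 (C/T, transition), site 4 (G/A, transition), site 5 (T/G, transversion), site 13 (T/C, transition), site 15 (A/G, transition), site 17 (G/A, transition).
Of the 6 differences, 5 transitions and 1 transversion over 18 sites: P = 5/18 = 0.277778, Q = 1/18 = 0.055556.
d = −0.5·ln(0.388888) − 0.25·ln(0.888888) = −0.5·(-0.944464) − 0.25·(-0.117784) = 0.5017.

0.5017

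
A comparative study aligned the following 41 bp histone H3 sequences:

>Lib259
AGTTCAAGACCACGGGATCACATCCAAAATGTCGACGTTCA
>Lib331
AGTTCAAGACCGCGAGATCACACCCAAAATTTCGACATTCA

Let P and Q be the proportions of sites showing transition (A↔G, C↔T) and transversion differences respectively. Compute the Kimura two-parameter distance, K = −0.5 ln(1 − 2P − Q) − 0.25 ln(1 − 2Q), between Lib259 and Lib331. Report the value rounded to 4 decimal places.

0.1364

Mismatches occur at site 12 (A→G, transition), site 15 (G→A, transition), site 23 (T→C, transition), site 31 (G→T, transversion), site 37 (G→A, transition).
Of the 5 differences, 4 transitions and 1 transversion over 41 sites: P = 4/41 = 0.097561, Q = 1/41 = 0.024390.
d = −0.5·ln(0.780488) − 0.25·ln(0.951220) = −0.5·(-0.247836) − 0.25·(-0.050010) = 0.1364.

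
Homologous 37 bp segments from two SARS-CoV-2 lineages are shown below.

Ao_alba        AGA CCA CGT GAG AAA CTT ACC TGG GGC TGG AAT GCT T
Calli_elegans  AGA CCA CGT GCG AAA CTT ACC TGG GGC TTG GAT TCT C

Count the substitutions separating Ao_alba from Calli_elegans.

Differing sites — 11:A/C; 29:G/T; 31:A/G; 34:G/T; 37:T/C.
That gives 5 mismatches out of 37 aligned sites, so the Hamming distance is 5.

5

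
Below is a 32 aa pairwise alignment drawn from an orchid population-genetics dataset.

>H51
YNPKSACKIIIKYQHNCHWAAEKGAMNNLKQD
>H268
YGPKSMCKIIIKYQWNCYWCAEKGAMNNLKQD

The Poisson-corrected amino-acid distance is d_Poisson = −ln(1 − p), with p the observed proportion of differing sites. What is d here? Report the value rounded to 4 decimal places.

0.1699

Differing sites — 2:N/G; 6:A/M; 15:H/W; 18:H/Y; 20:A/C.
p = 5/32 = 0.156250.
d = −ln(1 − 0.156250) = −ln(0.843750) = 0.1699.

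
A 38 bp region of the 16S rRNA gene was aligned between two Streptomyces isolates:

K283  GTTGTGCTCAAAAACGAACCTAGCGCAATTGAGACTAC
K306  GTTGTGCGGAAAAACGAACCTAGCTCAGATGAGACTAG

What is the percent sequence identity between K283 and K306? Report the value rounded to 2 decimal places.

The sequences differ at positions 8 (T/G), 9 (C/G), 25 (G/T), 28 (A/G), 29 (T/A), 38 (C/G).
32 of the 38 sites match, so the percent identity is 32/38 × 100 = 84.21%.

84.21%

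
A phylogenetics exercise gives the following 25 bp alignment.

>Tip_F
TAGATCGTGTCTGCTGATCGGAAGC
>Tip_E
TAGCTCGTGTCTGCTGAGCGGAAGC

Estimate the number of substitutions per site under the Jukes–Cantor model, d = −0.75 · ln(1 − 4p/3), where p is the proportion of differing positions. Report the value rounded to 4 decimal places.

The sequences differ at positions 4 (A/C), 18 (T/G).
p = 2/25 = 0.080000.
d = −0.75 · ln(1 − (4/3)·0.080000) = −0.75 · ln(0.893333) = −0.75 · (-0.112796) = 0.0846.

0.0846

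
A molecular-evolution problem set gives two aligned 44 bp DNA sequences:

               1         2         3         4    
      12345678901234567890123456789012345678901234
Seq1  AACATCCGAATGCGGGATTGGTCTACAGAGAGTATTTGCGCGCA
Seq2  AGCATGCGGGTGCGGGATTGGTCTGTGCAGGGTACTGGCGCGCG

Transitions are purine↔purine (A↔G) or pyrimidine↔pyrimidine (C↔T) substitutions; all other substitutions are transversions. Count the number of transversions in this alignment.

The sequences differ at positions 2 (A/G, transition), 6 (C/G, transversion), 9 (A/G, transition), 10 (A/G, transition), 25 (A/G, transition), 26 (C/T, transition), 27 (A/G, transition), 28 (G/C, transversion), 31 (A/G, transition), 35 (T/C, transition), 37 (T/G, transversion), 44 (A/G, transition).
Of the 12 differences, 9 transitions and 3 transversions, so the answer is 3.

3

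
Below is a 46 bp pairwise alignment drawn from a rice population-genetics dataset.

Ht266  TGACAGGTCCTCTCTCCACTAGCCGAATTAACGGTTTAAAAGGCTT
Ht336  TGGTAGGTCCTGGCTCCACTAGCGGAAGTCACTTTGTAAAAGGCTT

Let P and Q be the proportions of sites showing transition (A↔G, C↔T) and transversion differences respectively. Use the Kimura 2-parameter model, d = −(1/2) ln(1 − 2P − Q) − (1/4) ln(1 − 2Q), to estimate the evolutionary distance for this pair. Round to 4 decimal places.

Differing sites — 3:A/G (Ti); 4:C/T (Ti); 12:C/G (Tv); 13:T/G (Tv); 24:C/G (Tv); 28:T/G (Tv); 30:A/C (Tv); 33:G/T (Tv); 34:G/T (Tv); 36:T/G (Tv).
Of the 10 differences, 2 transitions and 8 transversions over 46 sites: P = 2/46 = 0.043478, Q = 8/46 = 0.173913.
d = −0.5·ln(0.739131) − 0.25·ln(0.652174) = −0.5·(-0.302280) − 0.25·(-0.427444) = 0.2580.

0.2580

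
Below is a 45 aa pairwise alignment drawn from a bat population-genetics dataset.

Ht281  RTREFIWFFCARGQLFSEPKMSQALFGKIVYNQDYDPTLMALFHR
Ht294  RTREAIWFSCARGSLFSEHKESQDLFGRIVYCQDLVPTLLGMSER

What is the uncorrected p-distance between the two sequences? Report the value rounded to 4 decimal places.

0.3333

Mismatches occur at site 5 (F→A), site 9 (F→S), site 14 (Q→S), site 19 (P→H), site 21 (M→E), site 24 (A→D), site 28 (K→R), site 32 (N→C), site 35 (Y→L), site 36 (D→V), site 40 (M→L), site 41 (A→G), site 42 (L→M), site 43 (F→S), site 44 (H→E).
There are 15 differences over 45 sites, so p = 15/45 = 0.3333.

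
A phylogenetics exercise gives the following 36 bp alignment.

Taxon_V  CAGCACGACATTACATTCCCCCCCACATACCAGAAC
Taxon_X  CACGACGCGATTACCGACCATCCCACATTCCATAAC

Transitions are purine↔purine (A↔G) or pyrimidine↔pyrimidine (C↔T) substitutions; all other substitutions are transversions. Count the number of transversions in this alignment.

Mismatches occur at site 3 (G↔C, transversion), site 4 (C↔G, transversion), site 8 (A↔C, transversion), site 9 (C↔G, transversion), site 15 (A↔C, transversion), site 16 (T↔G, transversion), site 17 (T↔A, transversion), site 20 (C↔A, transversion), site 21 (C↔T, transition), site 29 (A↔T, transversion), site 33 (G↔T, transversion).
Of the 11 differences, 1 transition and 10 transversions, so the answer is 10.

10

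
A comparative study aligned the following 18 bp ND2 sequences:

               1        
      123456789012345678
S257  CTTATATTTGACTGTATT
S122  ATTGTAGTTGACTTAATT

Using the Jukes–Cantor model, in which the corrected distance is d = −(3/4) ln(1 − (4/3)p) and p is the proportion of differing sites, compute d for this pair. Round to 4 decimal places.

The sequences differ at positions 1 (C/A), 4 (A/G), 7 (T/G), 14 (G/T), 15 (T/A).
p = 5/18 = 0.277778.
d = −0.75 · ln(1 − (4/3)·0.277778) = −0.75 · ln(0.629629) = −0.75 · (-0.462625) = 0.3470.

0.3470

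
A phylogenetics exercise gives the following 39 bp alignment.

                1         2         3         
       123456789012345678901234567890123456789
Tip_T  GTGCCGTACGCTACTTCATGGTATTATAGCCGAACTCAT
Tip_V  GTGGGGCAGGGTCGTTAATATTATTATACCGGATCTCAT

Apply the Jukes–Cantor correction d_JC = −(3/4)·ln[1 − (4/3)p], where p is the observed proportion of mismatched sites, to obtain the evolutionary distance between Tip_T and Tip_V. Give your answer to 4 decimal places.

0.4408

Differing sites — 4:C/G; 5:C/G; 7:T/C; 9:C/G; 11:C/G; 13:A/C; 14:C/G; 17:C/A; 20:G/A; 21:G/T; 29:G/C; 31:C/G; 34:A/T.
p = 13/39 = 0.333333.
d = −0.75 · ln(1 − (4/3)·0.333333) = −0.75 · ln(0.555556) = −0.75 · (-0.587786) = 0.4408.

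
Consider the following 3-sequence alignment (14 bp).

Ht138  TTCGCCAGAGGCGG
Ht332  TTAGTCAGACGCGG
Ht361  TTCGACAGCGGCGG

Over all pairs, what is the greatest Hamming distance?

Pairwise Hamming distances:
  Ht138 vs Ht332: 3
  Ht138 vs Ht361: 2
  Ht332 vs Ht361: 4
The largest is 4, between Ht332 and Ht361.

4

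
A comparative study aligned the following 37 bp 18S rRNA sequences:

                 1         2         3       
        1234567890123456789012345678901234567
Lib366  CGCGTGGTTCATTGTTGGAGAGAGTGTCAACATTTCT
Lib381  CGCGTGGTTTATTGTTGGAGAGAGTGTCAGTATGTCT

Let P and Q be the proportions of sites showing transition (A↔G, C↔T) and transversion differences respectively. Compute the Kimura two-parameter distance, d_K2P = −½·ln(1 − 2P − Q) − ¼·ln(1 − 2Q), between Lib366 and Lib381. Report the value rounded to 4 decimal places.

0.1188

Mismatches occur at site 10 (C/T, transition), site 30 (A/G, transition), site 31 (C/T, transition), site 34 (T/G, transversion).
Of the 4 differences, 3 transitions and 1 transversion over 37 sites: P = 3/37 = 0.081081, Q = 1/37 = 0.027027.
d = −0.5·ln(0.810811) − 0.25·ln(0.945946) = −0.5·(-0.209720) − 0.25·(-0.055570) = 0.1188.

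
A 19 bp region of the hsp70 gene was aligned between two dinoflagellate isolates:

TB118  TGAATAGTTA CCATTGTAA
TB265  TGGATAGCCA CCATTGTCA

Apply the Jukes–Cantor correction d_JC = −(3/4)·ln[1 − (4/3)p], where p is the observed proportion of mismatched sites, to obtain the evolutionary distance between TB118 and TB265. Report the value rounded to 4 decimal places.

The sequences differ at positions 3 (A/G), 8 (T/C), 9 (T/C), 18 (A/C).
p = 4/19 = 0.210526.
d = −0.75 · ln(1 − (4/3)·0.210526) = −0.75 · ln(0.719299) = −0.75 · (-0.329478) = 0.2471.

0.2471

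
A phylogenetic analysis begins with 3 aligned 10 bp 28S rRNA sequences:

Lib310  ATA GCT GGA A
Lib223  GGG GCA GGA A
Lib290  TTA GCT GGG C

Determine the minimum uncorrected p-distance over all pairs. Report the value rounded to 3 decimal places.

0.300

Pairwise Hamming distances:
  Lib310 vs Lib223: 4
  Lib310 vs Lib290: 3
  Lib223 vs Lib290: 6
The smallest is 3 mismatches, between Lib310 and Lib290; p = 3/10 = 0.300.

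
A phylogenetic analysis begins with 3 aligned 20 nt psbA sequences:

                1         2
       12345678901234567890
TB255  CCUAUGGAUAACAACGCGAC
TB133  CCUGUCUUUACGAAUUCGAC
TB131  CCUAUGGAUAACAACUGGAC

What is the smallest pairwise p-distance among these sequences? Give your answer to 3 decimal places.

Pairwise Hamming distances:
  TB255 vs TB133: 8
  TB255 vs TB131: 2
  TB133 vs TB131: 8
The smallest is 2 mismatches, between TB255 and TB131; p = 2/20 = 0.100.

0.100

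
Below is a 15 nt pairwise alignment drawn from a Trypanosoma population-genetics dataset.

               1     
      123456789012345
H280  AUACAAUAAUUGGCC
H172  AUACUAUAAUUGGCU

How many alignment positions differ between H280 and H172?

2

Mismatches occur at site 5 (A/U), site 15 (C/U).
That gives 2 mismatches out of 15 aligned sites, so the Hamming distance is 2.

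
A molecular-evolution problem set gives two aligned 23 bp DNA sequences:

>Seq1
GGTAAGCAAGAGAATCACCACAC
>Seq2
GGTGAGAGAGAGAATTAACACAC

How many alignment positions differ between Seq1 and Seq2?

Differing sites — 4:A/G; 7:C/A; 8:A/G; 16:C/T; 18:C/A.
That gives 5 mismatches out of 23 aligned sites, so the Hamming distance is 5.

5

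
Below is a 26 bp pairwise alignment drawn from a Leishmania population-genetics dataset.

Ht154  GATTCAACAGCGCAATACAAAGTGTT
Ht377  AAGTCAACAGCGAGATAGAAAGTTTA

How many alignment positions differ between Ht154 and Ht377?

Mismatches occur at site 1 (G→A), site 3 (T→G), site 13 (C→A), site 14 (A→G), site 18 (C→G), site 24 (G→T), site 26 (T→A).
That gives 7 mismatches out of 26 aligned sites, so the Hamming distance is 7.

7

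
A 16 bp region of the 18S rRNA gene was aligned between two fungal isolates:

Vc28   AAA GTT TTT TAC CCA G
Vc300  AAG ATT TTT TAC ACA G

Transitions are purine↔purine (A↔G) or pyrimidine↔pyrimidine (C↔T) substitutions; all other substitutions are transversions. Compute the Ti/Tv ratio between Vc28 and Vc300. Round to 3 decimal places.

2.000

Mismatches occur at site 3 (A→G, transition), site 4 (G→A, transition), site 13 (C→A, transversion).
Of the 3 differences, 2 transitions and 1 transversion, so Ti/Tv = 2/1 = 2.000.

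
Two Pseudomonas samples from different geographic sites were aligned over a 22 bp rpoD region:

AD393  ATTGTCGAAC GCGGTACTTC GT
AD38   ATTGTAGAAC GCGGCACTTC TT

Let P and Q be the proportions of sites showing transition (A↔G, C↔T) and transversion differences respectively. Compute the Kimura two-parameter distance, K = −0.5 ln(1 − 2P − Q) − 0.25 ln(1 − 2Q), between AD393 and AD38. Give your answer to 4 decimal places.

The sequences differ at positions 6 (C/A, transversion), 15 (T/C, transition), 21 (G/T, transversion).
Of the 3 differences, 1 transition and 2 transversions over 22 sites: P = 1/22 = 0.045455, Q = 2/22 = 0.090909.
d = −0.5·ln(0.818181) − 0.25·ln(0.818182) = −0.5·(-0.200672) − 0.25·(-0.200670) = 0.1505.

0.1505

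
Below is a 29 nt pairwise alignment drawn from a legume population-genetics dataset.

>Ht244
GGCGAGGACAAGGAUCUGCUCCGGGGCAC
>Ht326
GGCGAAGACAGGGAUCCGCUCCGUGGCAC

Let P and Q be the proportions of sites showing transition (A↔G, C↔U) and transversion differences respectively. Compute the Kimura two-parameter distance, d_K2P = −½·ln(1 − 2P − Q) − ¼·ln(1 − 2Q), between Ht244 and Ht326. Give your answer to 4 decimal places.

0.1560

Differing sites — 6:G/A (Ti); 11:A/G (Ti); 17:U/C (Ti); 24:G/U (Tv).
Of the 4 differences, 3 transitions and 1 transversion over 29 sites: P = 3/29 = 0.103448, Q = 1/29 = 0.034483.
d = −0.5·ln(0.758621) − 0.25·ln(0.931034) = −0.5·(-0.276253) − 0.25·(-0.071459) = 0.1560.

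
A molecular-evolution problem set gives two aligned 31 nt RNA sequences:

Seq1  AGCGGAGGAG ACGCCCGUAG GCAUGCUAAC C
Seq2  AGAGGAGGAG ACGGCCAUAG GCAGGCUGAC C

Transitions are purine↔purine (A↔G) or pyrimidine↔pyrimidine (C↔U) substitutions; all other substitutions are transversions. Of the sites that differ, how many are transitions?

The sequences differ at positions 3 (C/A, transversion), 14 (C/G, transversion), 17 (G/A, transition), 24 (U/G, transversion), 28 (A/G, transition).
Of the 5 differences, 2 transitions and 3 transversions, so the answer is 2.

2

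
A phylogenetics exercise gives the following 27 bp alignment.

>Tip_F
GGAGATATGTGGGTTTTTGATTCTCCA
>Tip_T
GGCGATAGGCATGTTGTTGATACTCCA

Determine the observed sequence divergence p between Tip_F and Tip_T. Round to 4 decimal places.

Differing sites — 3:A/C; 8:T/G; 10:T/C; 11:G/A; 12:G/T; 16:T/G; 22:T/A.
There are 7 differences over 27 sites, so p = 7/27 = 0.2593.

0.2593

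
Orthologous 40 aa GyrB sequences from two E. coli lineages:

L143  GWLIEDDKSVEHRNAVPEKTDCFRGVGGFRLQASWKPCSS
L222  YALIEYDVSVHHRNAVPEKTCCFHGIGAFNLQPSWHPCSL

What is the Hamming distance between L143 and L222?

Differing sites — 1:G/Y; 2:W/A; 6:D/Y; 8:K/V; 11:E/H; 21:D/C; 24:R/H; 26:V/I; 28:G/A; 30:R/N; 33:A/P; 36:K/H; 40:S/L.
That gives 13 mismatches out of 40 aligned sites, so the Hamming distance is 13.

13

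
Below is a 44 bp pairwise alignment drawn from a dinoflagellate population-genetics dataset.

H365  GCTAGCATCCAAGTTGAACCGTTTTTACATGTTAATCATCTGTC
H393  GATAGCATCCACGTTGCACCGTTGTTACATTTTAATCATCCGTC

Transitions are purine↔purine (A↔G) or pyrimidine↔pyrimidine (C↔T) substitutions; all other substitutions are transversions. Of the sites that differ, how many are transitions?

Differing sites — 2:C/A (Tv); 12:A/C (Tv); 17:A/C (Tv); 24:T/G (Tv); 31:G/T (Tv); 41:T/C (Ti).
Of the 6 differences, 1 transition and 5 transversions, so the answer is 1.

1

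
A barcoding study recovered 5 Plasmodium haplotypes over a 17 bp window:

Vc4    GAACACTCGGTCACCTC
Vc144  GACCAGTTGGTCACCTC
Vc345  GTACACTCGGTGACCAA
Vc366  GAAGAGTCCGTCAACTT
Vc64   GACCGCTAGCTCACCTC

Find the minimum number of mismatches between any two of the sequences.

3

Pairwise Hamming distances:
  Vc4 vs Vc144: 3
  Vc4 vs Vc345: 4
  Vc4 vs Vc366: 5
  Vc4 vs Vc64: 4
  Vc144 vs Vc345: 7
  Vc144 vs Vc366: 6
  Vc144 vs Vc64: 4
  Vc345 vs Vc366: 8
  Vc345 vs Vc64: 8
  Vc366 vs Vc64: 9
The smallest is 3, between Vc4 and Vc144.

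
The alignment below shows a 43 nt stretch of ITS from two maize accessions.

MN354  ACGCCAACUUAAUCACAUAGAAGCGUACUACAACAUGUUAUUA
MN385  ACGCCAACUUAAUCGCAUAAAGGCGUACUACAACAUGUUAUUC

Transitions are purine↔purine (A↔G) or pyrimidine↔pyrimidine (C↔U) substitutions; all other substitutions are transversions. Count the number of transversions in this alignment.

Mismatches occur at site 15 (A→G, transition), site 20 (G→A, transition), site 22 (A→G, transition), site 43 (A→C, transversion).
Of the 4 differences, 3 transitions and 1 transversion, so the answer is 1.

1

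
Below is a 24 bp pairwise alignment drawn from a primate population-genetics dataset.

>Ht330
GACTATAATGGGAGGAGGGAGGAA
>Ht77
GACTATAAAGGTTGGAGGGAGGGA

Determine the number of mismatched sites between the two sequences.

4

Mismatches occur at site 9 (T/A), site 12 (G/T), site 13 (A/T), site 23 (A/G).
That gives 4 mismatches out of 24 aligned sites, so the Hamming distance is 4.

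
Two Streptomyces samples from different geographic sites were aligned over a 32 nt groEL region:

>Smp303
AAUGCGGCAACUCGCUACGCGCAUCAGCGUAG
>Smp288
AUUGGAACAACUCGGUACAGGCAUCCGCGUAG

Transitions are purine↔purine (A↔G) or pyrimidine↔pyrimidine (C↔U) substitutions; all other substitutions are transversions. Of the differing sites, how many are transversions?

The sequences differ at positions 2 (A/U, transversion), 5 (C/G, transversion), 6 (G/A, transition), 7 (G/A, transition), 15 (C/G, transversion), 19 (G/A, transition), 20 (C/G, transversion), 26 (A/C, transversion).
Of the 8 differences, 3 transitions and 5 transversions, so the answer is 5.

5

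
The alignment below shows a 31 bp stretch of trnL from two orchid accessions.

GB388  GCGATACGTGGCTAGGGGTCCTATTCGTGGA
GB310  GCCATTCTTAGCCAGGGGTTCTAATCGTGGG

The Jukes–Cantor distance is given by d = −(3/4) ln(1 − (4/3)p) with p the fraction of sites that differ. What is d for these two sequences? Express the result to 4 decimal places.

0.3163

Differing sites — 3:G/C; 6:A/T; 8:G/T; 10:G/A; 13:T/C; 20:C/T; 24:T/A; 31:A/G.
p = 8/31 = 0.258065.
d = −0.75 · ln(1 − (4/3)·0.258065) = −0.75 · ln(0.655913) = −0.75 · (-0.421727) = 0.3163.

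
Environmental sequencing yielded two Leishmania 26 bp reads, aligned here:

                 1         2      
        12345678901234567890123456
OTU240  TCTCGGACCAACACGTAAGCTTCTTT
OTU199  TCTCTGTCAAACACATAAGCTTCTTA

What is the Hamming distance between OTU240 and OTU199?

5

Mismatches occur at site 5 (G→T), site 7 (A→T), site 9 (C→A), site 15 (G→A), site 26 (T→A).
That gives 5 mismatches out of 26 aligned sites, so the Hamming distance is 5.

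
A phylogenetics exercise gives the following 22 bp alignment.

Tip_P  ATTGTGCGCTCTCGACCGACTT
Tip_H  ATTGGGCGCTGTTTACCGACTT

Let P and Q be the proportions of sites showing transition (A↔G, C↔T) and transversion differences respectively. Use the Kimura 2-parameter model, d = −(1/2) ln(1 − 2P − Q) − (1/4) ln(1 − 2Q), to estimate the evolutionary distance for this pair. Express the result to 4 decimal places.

0.2085

The sequences differ at positions 5 (T/G, transversion), 11 (C/G, transversion), 13 (C/T, transition), 14 (G/T, transversion).
Of the 4 differences, 1 transition and 3 transversions over 22 sites: P = 1/22 = 0.045455, Q = 3/22 = 0.136364.
d = −0.5·ln(0.772726) − 0.25·ln(0.727272) = −0.5·(-0.257831) − 0.25·(-0.318455) = 0.2085.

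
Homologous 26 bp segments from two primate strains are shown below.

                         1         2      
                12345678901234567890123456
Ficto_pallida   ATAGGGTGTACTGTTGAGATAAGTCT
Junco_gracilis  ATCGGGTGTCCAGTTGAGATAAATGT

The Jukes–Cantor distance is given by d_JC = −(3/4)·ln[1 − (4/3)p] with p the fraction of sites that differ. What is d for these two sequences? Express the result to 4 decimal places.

The sequences differ at positions 3 (A/C), 10 (A/C), 12 (T/A), 23 (G/A), 25 (C/G).
p = 5/26 = 0.192308.
d = −0.75 · ln(1 − (4/3)·0.192308) = −0.75 · ln(0.743589) = −0.75 · (-0.296267) = 0.2222.

0.2222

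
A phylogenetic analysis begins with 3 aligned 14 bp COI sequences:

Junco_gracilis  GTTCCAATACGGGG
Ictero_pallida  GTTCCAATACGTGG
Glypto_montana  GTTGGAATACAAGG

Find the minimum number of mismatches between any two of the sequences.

1

Pairwise Hamming distances:
  Junco_gracilis vs Ictero_pallida: 1
  Junco_gracilis vs Glypto_montana: 4
  Ictero_pallida vs Glypto_montana: 4
The smallest is 1, between Junco_gracilis and Ictero_pallida.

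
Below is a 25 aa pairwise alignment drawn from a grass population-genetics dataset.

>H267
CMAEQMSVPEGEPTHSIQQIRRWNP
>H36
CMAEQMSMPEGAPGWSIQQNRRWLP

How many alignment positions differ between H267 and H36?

The sequences differ at positions 8 (V/M), 12 (E/A), 14 (T/G), 15 (H/W), 20 (I/N), 24 (N/L).
That gives 6 mismatches out of 25 aligned sites, so the Hamming distance is 6.

6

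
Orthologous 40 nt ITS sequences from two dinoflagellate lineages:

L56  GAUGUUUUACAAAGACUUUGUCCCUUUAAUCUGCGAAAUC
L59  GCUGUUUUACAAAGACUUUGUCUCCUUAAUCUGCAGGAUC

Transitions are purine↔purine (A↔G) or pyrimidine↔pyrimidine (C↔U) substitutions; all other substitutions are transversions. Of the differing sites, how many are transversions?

Differing sites — 2:A/C (Tv); 23:C/U (Ti); 25:U/C (Ti); 35:G/A (Ti); 36:A/G (Ti); 37:A/G (Ti).
Of the 6 differences, 5 transitions and 1 transversion, so the answer is 1.

1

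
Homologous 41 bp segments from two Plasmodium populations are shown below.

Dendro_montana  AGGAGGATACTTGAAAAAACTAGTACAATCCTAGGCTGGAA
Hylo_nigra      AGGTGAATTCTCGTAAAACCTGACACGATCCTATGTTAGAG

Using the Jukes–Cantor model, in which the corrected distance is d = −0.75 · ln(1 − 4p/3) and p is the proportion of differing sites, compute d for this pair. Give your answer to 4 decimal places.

The sequences differ at positions 4 (A/T), 6 (G/A), 9 (A/T), 12 (T/C), 14 (A/T), 19 (A/C), 22 (A/G), 23 (G/A), 24 (T/C), 27 (A/G), 34 (G/T), 36 (C/T), 38 (G/A), 41 (A/G).
p = 14/41 = 0.341463.
d = −0.75 · ln(1 − (4/3)·0.341463) = −0.75 · ln(0.544716) = −0.75 · (-0.607491) = 0.4556.

0.4556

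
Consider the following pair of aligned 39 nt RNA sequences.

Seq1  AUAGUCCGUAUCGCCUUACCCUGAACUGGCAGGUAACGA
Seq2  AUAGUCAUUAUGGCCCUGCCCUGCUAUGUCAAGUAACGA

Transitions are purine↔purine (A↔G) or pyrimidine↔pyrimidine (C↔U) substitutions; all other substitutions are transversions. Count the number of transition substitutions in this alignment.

The sequences differ at positions 7 (C/A, transversion), 8 (G/U, transversion), 12 (C/G, transversion), 16 (U/C, transition), 18 (A/G, transition), 24 (A/C, transversion), 25 (A/U, transversion), 26 (C/A, transversion), 29 (G/U, transversion), 32 (G/A, transition).
Of the 10 differences, 3 transitions and 7 transversions, so the answer is 3.

3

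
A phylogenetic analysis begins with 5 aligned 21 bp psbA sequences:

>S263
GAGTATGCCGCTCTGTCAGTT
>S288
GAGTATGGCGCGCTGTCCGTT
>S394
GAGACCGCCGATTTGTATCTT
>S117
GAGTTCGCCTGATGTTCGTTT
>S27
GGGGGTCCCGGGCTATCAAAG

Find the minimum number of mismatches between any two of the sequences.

3

Pairwise Hamming distances:
  S263 vs S288: 3
  S263 vs S394: 8
  S263 vs S117: 10
  S263 vs S27: 10
  S288 vs S394: 10
  S288 vs S117: 11
  S288 vs S27: 11
  S394 vs S117: 10
  S394 vs S27: 14
  S117 vs S27: 14
The smallest is 3, between S263 and S288.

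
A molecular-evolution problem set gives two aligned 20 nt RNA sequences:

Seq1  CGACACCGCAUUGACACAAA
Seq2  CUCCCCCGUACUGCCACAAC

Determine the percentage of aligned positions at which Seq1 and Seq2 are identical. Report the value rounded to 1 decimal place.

65.0%

Mismatches occur at site 2 (G→U), site 3 (A→C), site 5 (A→C), site 9 (C→U), site 11 (U→C), site 14 (A→C), site 20 (A→C).
13 of the 20 sites match, so the percent identity is 13/20 × 100 = 65.0%.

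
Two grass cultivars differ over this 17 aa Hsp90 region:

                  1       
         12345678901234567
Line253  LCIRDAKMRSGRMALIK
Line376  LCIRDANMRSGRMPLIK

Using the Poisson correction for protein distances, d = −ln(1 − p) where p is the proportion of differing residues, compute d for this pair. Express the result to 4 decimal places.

Mismatches occur at site 7 (K↔N), site 14 (A↔P).
p = 2/17 = 0.117647.
d = −ln(1 − 0.117647) = −ln(0.882353) = 0.1252.

0.1252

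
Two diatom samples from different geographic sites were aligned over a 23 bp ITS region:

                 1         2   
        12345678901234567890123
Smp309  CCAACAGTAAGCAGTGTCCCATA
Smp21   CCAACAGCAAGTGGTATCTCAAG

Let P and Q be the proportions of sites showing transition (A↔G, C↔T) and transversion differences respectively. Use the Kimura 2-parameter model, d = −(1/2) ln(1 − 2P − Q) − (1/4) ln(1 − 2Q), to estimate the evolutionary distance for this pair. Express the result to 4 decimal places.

0.4392

The sequences differ at positions 8 (T/C, transition), 12 (C/T, transition), 13 (A/G, transition), 16 (G/A, transition), 19 (C/T, transition), 22 (T/A, transversion), 23 (A/G, transition).
Of the 7 differences, 6 transitions and 1 transversion over 23 sites: P = 6/23 = 0.260870, Q = 1/23 = 0.043478.
d = −0.5·ln(0.434782) − 0.25·ln(0.913044) = −0.5·(-0.832911) − 0.25·(-0.090971) = 0.4392.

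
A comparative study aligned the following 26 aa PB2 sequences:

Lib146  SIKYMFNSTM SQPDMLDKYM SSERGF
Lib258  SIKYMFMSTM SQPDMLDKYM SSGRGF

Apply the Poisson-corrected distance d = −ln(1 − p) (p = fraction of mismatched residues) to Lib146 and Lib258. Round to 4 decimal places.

The sequences differ at positions 7 (N/M), 23 (E/G).
p = 2/26 = 0.076923.
d = −ln(1 − 0.076923) = −ln(0.923077) = 0.0800.

0.0800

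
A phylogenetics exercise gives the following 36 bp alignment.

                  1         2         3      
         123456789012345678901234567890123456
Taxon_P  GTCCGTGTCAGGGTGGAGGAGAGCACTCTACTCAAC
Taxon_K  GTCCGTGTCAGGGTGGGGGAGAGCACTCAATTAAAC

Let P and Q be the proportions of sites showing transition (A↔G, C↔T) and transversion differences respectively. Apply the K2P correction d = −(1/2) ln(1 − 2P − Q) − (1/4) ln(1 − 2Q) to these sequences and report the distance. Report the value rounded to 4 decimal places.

0.1206

Mismatches occur at site 17 (A↔G, transition), site 29 (T↔A, transversion), site 31 (C↔T, transition), site 33 (C↔A, transversion).
Of the 4 differences, 2 transitions and 2 transversions over 36 sites: P = 2/36 = 0.055556, Q = 2/36 = 0.055556.
d = −0.5·ln(0.833332) − 0.25·ln(0.888888) = −0.5·(-0.182323) − 0.25·(-0.117784) = 0.1206.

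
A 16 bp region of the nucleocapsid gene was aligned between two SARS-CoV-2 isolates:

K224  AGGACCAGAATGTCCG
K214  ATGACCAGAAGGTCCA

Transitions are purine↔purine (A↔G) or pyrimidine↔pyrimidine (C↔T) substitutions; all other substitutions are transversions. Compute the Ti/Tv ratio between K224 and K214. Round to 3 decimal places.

0.500

Mismatches occur at site 2 (G↔T, transversion), site 11 (T↔G, transversion), site 16 (G↔A, transition).
Of the 3 differences, 1 transition and 2 transversions, so Ti/Tv = 1/2 = 0.500.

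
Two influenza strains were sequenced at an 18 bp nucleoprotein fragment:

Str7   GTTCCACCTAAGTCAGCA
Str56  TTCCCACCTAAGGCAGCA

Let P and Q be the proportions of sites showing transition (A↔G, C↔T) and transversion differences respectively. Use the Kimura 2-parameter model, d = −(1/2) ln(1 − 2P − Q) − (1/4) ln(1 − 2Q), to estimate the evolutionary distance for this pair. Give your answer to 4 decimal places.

The sequences differ at positions 1 (G/T, transversion), 3 (T/C, transition), 13 (T/G, transversion).
Of the 3 differences, 1 transition and 2 transversions over 18 sites: P = 1/18 = 0.055556, Q = 2/18 = 0.111111.
d = −0.5·ln(0.777777) − 0.25·ln(0.777778) = −0.5·(-0.251315) − 0.25·(-0.251314) = 0.1885.

0.1885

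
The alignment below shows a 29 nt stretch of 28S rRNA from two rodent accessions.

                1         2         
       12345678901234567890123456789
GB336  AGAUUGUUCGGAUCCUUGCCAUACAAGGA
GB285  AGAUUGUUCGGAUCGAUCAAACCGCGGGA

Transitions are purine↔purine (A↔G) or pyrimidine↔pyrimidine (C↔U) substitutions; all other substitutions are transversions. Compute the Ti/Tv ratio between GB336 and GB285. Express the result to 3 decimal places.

0.250

Mismatches occur at site 15 (C/G, transversion), site 16 (U/A, transversion), site 18 (G/C, transversion), site 19 (C/A, transversion), site 20 (C/A, transversion), site 22 (U/C, transition), site 23 (A/C, transversion), site 24 (C/G, transversion), site 25 (A/C, transversion), site 26 (A/G, transition).
Of the 10 differences, 2 transitions and 8 transversions, so Ti/Tv = 2/8 = 0.250.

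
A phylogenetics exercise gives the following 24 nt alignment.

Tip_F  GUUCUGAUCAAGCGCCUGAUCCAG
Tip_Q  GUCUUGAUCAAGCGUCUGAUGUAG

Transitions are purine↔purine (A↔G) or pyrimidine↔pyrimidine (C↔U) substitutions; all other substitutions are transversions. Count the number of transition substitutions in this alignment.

The sequences differ at positions 3 (U/C, transition), 4 (C/U, transition), 15 (C/U, transition), 21 (C/G, transversion), 22 (C/U, transition).
Of the 5 differences, 4 transitions and 1 transversion, so the answer is 4.

4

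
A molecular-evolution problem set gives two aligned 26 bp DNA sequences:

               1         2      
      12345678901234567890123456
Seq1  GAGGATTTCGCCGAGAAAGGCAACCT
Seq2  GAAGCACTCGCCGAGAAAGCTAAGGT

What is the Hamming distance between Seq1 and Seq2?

Differing sites — 3:G/A; 5:A/C; 6:T/A; 7:T/C; 20:G/C; 21:C/T; 24:C/G; 25:C/G.
That gives 8 mismatches out of 26 aligned sites, so the Hamming distance is 8.

8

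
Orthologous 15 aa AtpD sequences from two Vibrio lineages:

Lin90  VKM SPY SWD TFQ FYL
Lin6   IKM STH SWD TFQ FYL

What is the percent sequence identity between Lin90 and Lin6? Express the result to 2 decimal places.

The sequences differ at positions 1 (V/I), 5 (P/T), 6 (Y/H).
12 of the 15 sites match, so the percent identity is 12/15 × 100 = 80.00%.

80.00%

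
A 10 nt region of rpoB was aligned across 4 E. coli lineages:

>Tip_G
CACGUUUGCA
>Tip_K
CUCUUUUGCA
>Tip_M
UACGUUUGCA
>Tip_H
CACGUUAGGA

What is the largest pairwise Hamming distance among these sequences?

Pairwise Hamming distances:
  Tip_G vs Tip_K: 2
  Tip_G vs Tip_M: 1
  Tip_G vs Tip_H: 2
  Tip_K vs Tip_M: 3
  Tip_K vs Tip_H: 4
  Tip_M vs Tip_H: 3
The largest is 4, between Tip_K and Tip_H.

4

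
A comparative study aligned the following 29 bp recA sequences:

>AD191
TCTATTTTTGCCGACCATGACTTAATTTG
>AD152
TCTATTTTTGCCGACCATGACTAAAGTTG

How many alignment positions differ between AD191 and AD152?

The sequences differ at positions 23 (T/A), 26 (T/G).
That gives 2 mismatches out of 29 aligned sites, so the Hamming distance is 2.

2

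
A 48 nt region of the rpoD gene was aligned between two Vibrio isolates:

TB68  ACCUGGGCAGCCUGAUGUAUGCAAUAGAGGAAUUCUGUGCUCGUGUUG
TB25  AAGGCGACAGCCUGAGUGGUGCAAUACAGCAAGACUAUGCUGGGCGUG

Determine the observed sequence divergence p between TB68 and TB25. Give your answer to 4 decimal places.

0.3750

Mismatches occur at site 2 (C↔A), site 3 (C↔G), site 4 (U↔G), site 5 (G↔C), site 7 (G↔A), site 16 (U↔G), site 17 (G↔U), site 18 (U↔G), site 19 (A↔G), site 27 (G↔C), site 30 (G↔C), site 33 (U↔G), site 34 (U↔A), site 37 (G↔A), site 42 (C↔G), site 44 (U↔G), site 45 (G↔C), site 46 (U↔G).
There are 18 differences over 48 sites, so p = 18/48 = 0.3750.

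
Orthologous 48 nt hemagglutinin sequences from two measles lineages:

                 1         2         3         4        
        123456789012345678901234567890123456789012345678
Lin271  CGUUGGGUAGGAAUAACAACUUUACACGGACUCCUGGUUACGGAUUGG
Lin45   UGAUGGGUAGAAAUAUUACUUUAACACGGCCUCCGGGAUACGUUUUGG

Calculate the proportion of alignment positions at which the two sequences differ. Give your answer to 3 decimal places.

The sequences differ at positions 1 (C/U), 3 (U/A), 11 (G/A), 16 (A/U), 17 (C/U), 19 (A/C), 20 (C/U), 23 (U/A), 30 (A/C), 35 (U/G), 38 (U/A), 43 (G/U), 44 (A/U).
There are 13 differences over 48 sites, so p = 13/48 = 0.271.

0.271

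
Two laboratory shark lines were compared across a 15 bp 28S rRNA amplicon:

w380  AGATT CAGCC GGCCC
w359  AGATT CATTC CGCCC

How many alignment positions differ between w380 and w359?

3

Differing sites — 8:G/T; 9:C/T; 11:G/C.
That gives 3 mismatches out of 15 aligned sites, so the Hamming distance is 3.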